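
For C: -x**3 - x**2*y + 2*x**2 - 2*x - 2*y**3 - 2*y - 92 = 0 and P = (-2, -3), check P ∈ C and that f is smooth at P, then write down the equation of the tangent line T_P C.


Tangent line at P: -34*x - 60*y - 248 = 0.

Step 1: f(-2, -3) = 0, so P lies on C.
Step 2: partial derivatives
  f_x(x, y) = -3*x**2 - 2*x*y + 4*x - 2, f_y(x, y) = -x**2 - 6*y**2 - 2.
  f_x(P) = -34, f_y(P) = -60 (gradient nonzero, so P is smooth).
Step 3: tangent line at P: -34·(x − -2) + -60·(y − -3) = 0.
Expanding: -34*x - 60*y - 248 = 0.


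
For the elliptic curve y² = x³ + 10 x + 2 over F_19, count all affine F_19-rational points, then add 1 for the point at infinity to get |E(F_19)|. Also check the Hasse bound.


Affine points = {(2, 7), (2, 12), (4, 7), (4, 12), (5, 5), (5, 14), (7, 4), (7, 15), (8, 9), (8, 10), (9, 2), (9, 17), (10, 0), (12, 8), (12, 11), (13, 7), (13, 12), (14, 6), (14, 13)}; affine count = 19; |E(F_19)| = 20.

Discriminant check: Δ ∝ 4a³ + 27b² = 4·10³ + 27·2² = 4·1000 + 27·4 ≡ 4 (mod 19). Nonzero ⇒ E is nonsingular.
For each x ∈ F_19, compute rhs = x³ + 10·x + 2 mod 19, then count y ∈ F_19 with y² ≡ rhs.
  x = 0: rhs = 2, matching y values: none (0 points).
  x = 1: rhs = 13, matching y values: none (0 points).
  x = 2: rhs = 11, matching y values: 7, 12 (2 points).
  x = 3: rhs = 2, matching y values: none (0 points).
  x = 4: rhs = 11, matching y values: 7, 12 (2 points).
  x = 5: rhs = 6, matching y values: 5, 14 (2 points).
  x = 6: rhs = 12, matching y values: none (0 points).
  x = 7: rhs = 16, matching y values: 4, 15 (2 points).
  x = 8: rhs = 5, matching y values: 9, 10 (2 points).
  x = 9: rhs = 4, matching y values: 2, 17 (2 points).
  x = 10: rhs = 0, matching y values: 0 (1 points).
  x = 11: rhs = 18, matching y values: none (0 points).
  x = 12: rhs = 7, matching y values: 8, 11 (2 points).
  x = 13: rhs = 11, matching y values: 7, 12 (2 points).
  x = 14: rhs = 17, matching y values: 6, 13 (2 points).
  x = 15: rhs = 12, matching y values: none (0 points).
  x = 16: rhs = 2, matching y values: none (0 points).
  x = 17: rhs = 12, matching y values: none (0 points).
  x = 18: rhs = 10, matching y values: none (0 points).
Total affine count: 19.
Full point count |E(F_19)| = 19 + 1 = 20.
Hasse bound: |20 − (19+1)| = |0| = 0 ≤ 2√19 ≈ 8.7178 ✓.


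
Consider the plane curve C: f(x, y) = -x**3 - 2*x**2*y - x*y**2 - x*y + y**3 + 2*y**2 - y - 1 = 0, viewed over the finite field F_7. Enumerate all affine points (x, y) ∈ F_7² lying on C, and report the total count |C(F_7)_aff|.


Affine F_7-points: {(0, 4), (3, 0), (4, 5), (5, 0), (5, 3), (6, 0)}; count = 6.

For each of the 49 pairs (x, y) ∈ F_7², evaluate f(x, y) mod 7. Record the zeros.
  x = 0: [0↦6, 1↦1, 2↦6, 3↦6, 4↦0, 5↦1, 6↦1]  zeros at y ∈ {4}
  x = 1: [0↦5, 1↦3, 2↦2, 3↦1, 4↦6, 5↦2, 6↦2]  zeros at y ∈ ∅
  x = 2: [0↦5, 1↦2, 2↦5, 3↦6, 4↦4, 5↦5, 6↦1]  zeros at y ∈ ∅
  x = 3: [0↦0, 1↦6, 2↦2, 3↦1, 4↦2, 5↦4, 6↦6]  zeros at y ∈ {0}
  x = 4: [0↦5, 1↦2, 2↦1, 3↦1, 4↦1, 5↦0, 6↦4]  zeros at y ∈ {5}
  x = 5: [0↦0, 1↦5, 2↦3, 3↦0, 4↦2, 5↦1, 6↦3]  zeros at y ∈ {0, 3}
  x = 6: [0↦0, 1↦2, 2↦2, 3↦6, 4↦6, 5↦1, 6↦4]  zeros at y ∈ {0}
Collecting zeros: affine points = {(0, 4), (3, 0), (4, 5), (5, 0), (5, 3), (6, 0)}.
Total count |C(F_7)_aff| = 6.


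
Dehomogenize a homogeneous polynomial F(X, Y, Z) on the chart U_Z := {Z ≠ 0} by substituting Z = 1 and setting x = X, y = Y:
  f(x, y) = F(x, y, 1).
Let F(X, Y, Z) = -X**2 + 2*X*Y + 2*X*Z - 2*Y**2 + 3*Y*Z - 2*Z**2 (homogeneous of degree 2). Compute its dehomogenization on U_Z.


f(x, y) = -x**2 + 2*x*y + 2*x - 2*y**2 + 3*y - 2

On U_Z we set Z = 1. Each monomial c·X^i·Y^j·Z^k in F becomes c·x^i·y^j·1^k = c·x^i·y^j.
Substituting Z = 1: F(X, Y, 1) = -x**2 + 2*x*y + 2*x - 2*y**2 + 3*y - 2.
Note: deg(f) ≤ deg(F) = 2; strict inequality happens when F is divisible by Z (lost terms).


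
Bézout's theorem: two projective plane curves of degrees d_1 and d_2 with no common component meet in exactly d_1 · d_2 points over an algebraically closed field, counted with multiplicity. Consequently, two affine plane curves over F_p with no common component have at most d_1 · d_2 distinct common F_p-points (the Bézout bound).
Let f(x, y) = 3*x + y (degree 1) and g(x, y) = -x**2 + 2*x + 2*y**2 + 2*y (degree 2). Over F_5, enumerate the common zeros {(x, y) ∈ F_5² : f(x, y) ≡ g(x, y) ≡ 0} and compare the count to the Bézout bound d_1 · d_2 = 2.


Common zeros: {(0, 0), (2, 4)}; count = 2; Bézout bound = 2.

deg(f) = 1, deg(g) = 2, so Bézout bound = 2.
Scan x ∈ F_5. For each x, list the y ∈ F_5 with f(x, y) ≡ 0 and those with g(x, y) ≡ 0 (mod 5); the common zeros in that column are the intersection.
  x = 0: f ≡ 0 at y ∈ {0}; g ≡ 0 at y ∈ {0, 4}; common: {0}.
  x = 1: f ≡ 0 at y ∈ {2}; g ≡ 0 at y ∈ {1, 3}; common: ∅.
  x = 2: f ≡ 0 at y ∈ {4}; g ≡ 0 at y ∈ {0, 4}; common: {4}.
  x = 3: f ≡ 0 at y ∈ {1}; g ≡ 0 at y ∈ ∅; common: ∅.
  x = 4: f ≡ 0 at y ∈ {3}; g ≡ 0 at y ∈ ∅; common: ∅.
Collecting: common zeros = {(0, 0), (2, 4)}, so the count is 2.
Comparison with the Bézout bound: 2 ≤ 2 = deg(f)·deg(g), as expected for curves with no common component (the bound is attained).


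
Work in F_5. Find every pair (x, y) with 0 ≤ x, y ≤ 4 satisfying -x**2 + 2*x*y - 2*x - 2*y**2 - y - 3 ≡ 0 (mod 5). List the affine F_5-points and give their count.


Affine F_5-points: {(2, 1), (2, 3), (3, 1), (3, 4)}; count = 4.

For each of the 25 pairs (x, y) ∈ F_5², evaluate f(x, y) mod 5. Record the zeros.
  x = 0: [0↦2, 1↦4, 2↦2, 3↦1, 4↦1]  zeros at y ∈ ∅
  x = 1: [0↦4, 1↦3, 2↦3, 3↦4, 4↦1]  zeros at y ∈ ∅
  x = 2: [0↦4, 1↦0, 2↦2, 3↦0, 4↦4]  zeros at y ∈ {1, 3}
  x = 3: [0↦2, 1↦0, 2↦4, 3↦4, 4↦0]  zeros at y ∈ {1, 4}
  x = 4: [0↦3, 1↦3, 2↦4, 3↦1, 4↦4]  zeros at y ∈ ∅
Collecting zeros: affine points = {(2, 1), (2, 3), (3, 1), (3, 4)}.
Total count |C(F_5)_aff| = 4.


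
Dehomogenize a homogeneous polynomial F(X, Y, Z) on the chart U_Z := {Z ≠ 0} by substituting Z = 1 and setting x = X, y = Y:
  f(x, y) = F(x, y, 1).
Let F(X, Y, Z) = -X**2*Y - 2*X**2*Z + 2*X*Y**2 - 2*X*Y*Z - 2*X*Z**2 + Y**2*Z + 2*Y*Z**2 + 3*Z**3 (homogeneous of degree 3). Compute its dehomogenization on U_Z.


f(x, y) = -x**2*y - 2*x**2 + 2*x*y**2 - 2*x*y - 2*x + y**2 + 2*y + 3

On U_Z we set Z = 1. Each monomial c·X^i·Y^j·Z^k in F becomes c·x^i·y^j·1^k = c·x^i·y^j.
Substituting Z = 1: F(X, Y, 1) = -x**2*y - 2*x**2 + 2*x*y**2 - 2*x*y - 2*x + y**2 + 2*y + 3.
Note: deg(f) ≤ deg(F) = 3; strict inequality happens when F is divisible by Z (lost terms).


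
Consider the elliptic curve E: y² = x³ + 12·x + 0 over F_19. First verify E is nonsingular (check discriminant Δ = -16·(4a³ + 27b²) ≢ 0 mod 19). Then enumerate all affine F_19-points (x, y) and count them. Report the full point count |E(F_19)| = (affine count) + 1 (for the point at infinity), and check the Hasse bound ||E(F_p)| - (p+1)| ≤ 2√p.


Affine points = {(0, 0), (3, 5), (3, 14), (4, 6), (4, 13), (7, 3), (7, 16), (8, 0), (9, 1), (9, 18), (11, 0), (13, 4), (13, 15), (14, 9), (14, 10), (17, 5), (17, 14), (18, 5), (18, 14)}; affine count = 19; |E(F_19)| = 20.

Discriminant check: Δ ∝ 4a³ + 27b² = 4·12³ + 27·0² = 4·1728 + 27·0 ≡ 15 (mod 19). Nonzero ⇒ E is nonsingular.
For each x ∈ F_19, compute rhs = x³ + 12·x + 0 mod 19, then count y ∈ F_19 with y² ≡ rhs.
  x = 0: rhs = 0, matching y values: 0 (1 points).
  x = 1: rhs = 13, matching y values: none (0 points).
  x = 2: rhs = 13, matching y values: none (0 points).
  x = 3: rhs = 6, matching y values: 5, 14 (2 points).
  x = 4: rhs = 17, matching y values: 6, 13 (2 points).
  x = 5: rhs = 14, matching y values: none (0 points).
  x = 6: rhs = 3, matching y values: none (0 points).
  x = 7: rhs = 9, matching y values: 3, 16 (2 points).
  x = 8: rhs = 0, matching y values: 0 (1 points).
  x = 9: rhs = 1, matching y values: 1, 18 (2 points).
  x = 10: rhs = 18, matching y values: none (0 points).
  x = 11: rhs = 0, matching y values: 0 (1 points).
  x = 12: rhs = 10, matching y values: none (0 points).
  x = 13: rhs = 16, matching y values: 4, 15 (2 points).
  x = 14: rhs = 5, matching y values: 9, 10 (2 points).
  x = 15: rhs = 2, matching y values: none (0 points).
  x = 16: rhs = 13, matching y values: none (0 points).
  x = 17: rhs = 6, matching y values: 5, 14 (2 points).
  x = 18: rhs = 6, matching y values: 5, 14 (2 points).
Total affine count: 19.
Full point count |E(F_19)| = 19 + 1 = 20.
Hasse bound: |20 − (19+1)| = |0| = 0 ≤ 2√19 ≈ 8.7178 ✓.


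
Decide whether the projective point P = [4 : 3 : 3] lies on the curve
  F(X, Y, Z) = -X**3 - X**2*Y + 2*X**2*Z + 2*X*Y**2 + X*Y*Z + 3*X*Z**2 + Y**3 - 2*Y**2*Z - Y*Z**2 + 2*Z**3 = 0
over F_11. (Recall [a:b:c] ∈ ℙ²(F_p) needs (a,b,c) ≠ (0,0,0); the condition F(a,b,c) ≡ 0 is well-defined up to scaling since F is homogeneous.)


F(4,3,3) ≡ 2 (mod 11); P is NOT on the curve.

Evaluate F(4, 3, 3) term-by-term (mod 11).
  -X**3 ↦ -1·64·1·1 = -64
  -X**2*Y ↦ -1·16·3·1 = -48
  2*X**2*Z ↦ 2·16·1·3 = 96
  2*X*Y**2 ↦ 2·4·9·1 = 72
  X*Y*Z ↦ 1·4·3·3 = 36
  3*X*Z**2 ↦ 3·4·1·9 = 108
  Y**3 ↦ 1·1·27·1 = 27
  -2*Y**2*Z ↦ -2·1·9·3 = -54
  -Y*Z**2 ↦ -1·1·3·9 = -27
  2*Z**3 ↦ 2·1·1·27 = 54
Sum: F(4, 3, 3) = (-64) + (-48) + (96) + (72) + (36) + (108) + (27) + (-54) + (-27) + (54) = 200.
Reducing mod 11: 200 ≡ 2 (mod 11).
Since F(a, b, c) ≡ 2 ≠ 0 (mod 11), P does NOT lie on the curve.


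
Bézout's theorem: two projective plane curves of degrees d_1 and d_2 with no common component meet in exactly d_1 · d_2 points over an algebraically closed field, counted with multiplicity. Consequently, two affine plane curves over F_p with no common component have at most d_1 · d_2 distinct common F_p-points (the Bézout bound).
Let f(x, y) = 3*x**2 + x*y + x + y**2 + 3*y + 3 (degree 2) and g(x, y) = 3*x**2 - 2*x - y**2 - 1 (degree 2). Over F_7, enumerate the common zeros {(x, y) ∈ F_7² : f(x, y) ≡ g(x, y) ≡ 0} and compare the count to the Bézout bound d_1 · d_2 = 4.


Common zeros: {(1, 0)}; count = 1; Bézout bound = 4.

deg(f) = 2, deg(g) = 2, so Bézout bound = 4.
Scan x ∈ F_7. For each x, list the y ∈ F_7 with f(x, y) ≡ 0 and those with g(x, y) ≡ 0 (mod 7); the common zeros in that column are the intersection.
  x = 0: f ≡ 0 at y ∈ {1, 3}; g ≡ 0 at y ∈ ∅; common: ∅.
  x = 1: f ≡ 0 at y ∈ {0, 3}; g ≡ 0 at y ∈ {0}; common: {0}.
  x = 2: f ≡ 0 at y ∈ ∅; g ≡ 0 at y ∈ {0}; common: ∅.
  x = 3: f ≡ 0 at y ∈ {2, 6}; g ≡ 0 at y ∈ ∅; common: ∅.
  x = 4: f ≡ 0 at y ∈ {1, 6}; g ≡ 0 at y ∈ {2, 5}; common: ∅.
  x = 5: f ≡ 0 at y ∈ ∅; g ≡ 0 at y ∈ {1, 6}; common: ∅.
  x = 6: f ≡ 0 at y ∈ ∅; g ≡ 0 at y ∈ {2, 5}; common: ∅.
Collecting: common zeros = {(1, 0)}, so the count is 1.
Comparison with the Bézout bound: 1 ≤ 4 = deg(f)·deg(g), as expected for curves with no common component (the affine F_7-count falls short of the bound because intersections may lie at infinity, over extension fields, or carry multiplicity).


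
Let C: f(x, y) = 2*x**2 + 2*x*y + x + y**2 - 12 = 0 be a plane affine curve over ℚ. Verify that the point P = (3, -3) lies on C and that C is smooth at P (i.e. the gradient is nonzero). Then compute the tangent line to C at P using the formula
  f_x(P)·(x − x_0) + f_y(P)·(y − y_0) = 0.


Tangent line at P: 7*x - 21 = 0.

Step 1: f(3, -3) = 0, so P lies on C.
Step 2: partial derivatives
  f_x(x, y) = 4*x + 2*y + 1, f_y(x, y) = 2*x + 2*y.
  f_x(P) = 7, f_y(P) = 0 (gradient nonzero, so P is smooth).
Step 3: tangent line at P: 7·(x − 3) + 0·(y − -3) = 0.
Expanding: 7*x - 21 = 0.


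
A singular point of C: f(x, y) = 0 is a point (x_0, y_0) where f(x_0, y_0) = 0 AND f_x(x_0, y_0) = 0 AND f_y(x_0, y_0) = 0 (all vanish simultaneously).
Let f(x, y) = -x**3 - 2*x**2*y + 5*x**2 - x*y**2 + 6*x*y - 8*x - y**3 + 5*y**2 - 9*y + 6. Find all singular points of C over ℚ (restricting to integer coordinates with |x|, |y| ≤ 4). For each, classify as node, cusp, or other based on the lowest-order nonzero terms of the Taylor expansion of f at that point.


Singular points: {(1, 1)}; classification: cusp.

Compute partial derivatives:
  f_x = -3*x**2 - 4*x*y + 10*x - y**2 + 6*y - 8.
  f_y = -2*x**2 - 2*x*y + 6*x - 3*y**2 + 10*y - 9.
Scan x_0 ∈ {−4, ..., 4}. For each x_0, f_y(x_0, y) is a polynomial in y; find its integer roots y ∈ {−4, ..., 4}, then test f_x and f at those candidates.
  x = -4: f_y(-4, y) = -3*y**2 + 18*y - 65; no integer root y with |y| ≤ 4.
  x = -3: f_y(-3, y) = -3*y**2 + 16*y - 45; no integer root y with |y| ≤ 4.
  x = -2: f_y(-2, y) = -3*y**2 + 14*y - 29; no integer root y with |y| ≤ 4.
  x = -1: f_y(-1, y) = -3*y**2 + 12*y - 17; no integer root y with |y| ≤ 4.
  x = 0: f_y(0, y) = -3*y**2 + 10*y - 9; no integer root y with |y| ≤ 4.
  x = 1: f_y(1, y) = -3*y**2 + 8*y - 5; vanishes at y ∈ {1}. (1, 1): f_x = 0, f = 0 — SINGULAR.
  x = 2: f_y(2, y) = -3*y**2 + 6*y - 5; no integer root y with |y| ≤ 4.
  x = 3: f_y(3, y) = -3*y**2 + 4*y - 9; no integer root y with |y| ≤ 4.
  x = 4: f_y(4, y) = -3*y**2 + 2*y - 17; no integer root y with |y| ≤ 4.
Only singular point on the grid: (1, 1).
Classify: substitute x = 1 + u, y = 1 + v and expand: f = -u**3 - 2*u**2*v - u*v**2 - v**3 + v**2.
No constant or linear terms (consistent with a singular point). Quadratic part: v**2. Cubic part: -u**3 - 2*u**2*v - u*v**2 - v**3.
The quadratic part v**2 is a perfect square, so there is a single (double) tangent line v = 0, i.e. y = 1. Restricting the cubic part to that line (v = 0) leaves -u**3 ≠ 0, so f is not divisible by v and the branch is v² ≈ u**3 to lowest order — this is a cusp.
Classification: cusp.


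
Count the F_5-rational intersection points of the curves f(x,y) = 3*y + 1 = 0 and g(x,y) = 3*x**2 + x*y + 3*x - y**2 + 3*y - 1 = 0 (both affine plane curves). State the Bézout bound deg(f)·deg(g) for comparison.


Common zeros: ∅; count = 0; Bézout bound = 2.

deg(f) = 1, deg(g) = 2, so Bézout bound = 2.
Scan x ∈ F_5. For each x, list the y ∈ F_5 with f(x, y) ≡ 0 and those with g(x, y) ≡ 0 (mod 5); the common zeros in that column are the intersection.
  x = 0: f ≡ 0 at y ∈ {3}; g ≡ 0 at y ∈ {4}; common: ∅.
  x = 1: f ≡ 0 at y ∈ {3}; g ≡ 0 at y ∈ {0, 4}; common: ∅.
  x = 2: f ≡ 0 at y ∈ {3}; g ≡ 0 at y ∈ ∅; common: ∅.
  x = 3: f ≡ 0 at y ∈ {3}; g ≡ 0 at y ∈ {0, 1}; common: ∅.
  x = 4: f ≡ 0 at y ∈ {3}; g ≡ 0 at y ∈ {1}; common: ∅.
Collecting: common zeros = ∅, so the count is 0.
Comparison with the Bézout bound: 0 ≤ 2 = deg(f)·deg(g), as expected for curves with no common component (the affine F_5-count falls short of the bound because intersections may lie at infinity, over extension fields, or carry multiplicity).


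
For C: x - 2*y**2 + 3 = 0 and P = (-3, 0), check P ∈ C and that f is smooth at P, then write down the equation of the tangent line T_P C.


Tangent line at P: x + 3 = 0.

Step 1: f(-3, 0) = 0, so P lies on C.
Step 2: partial derivatives
  f_x(x, y) = 1, f_y(x, y) = -4*y.
  f_x(P) = 1, f_y(P) = 0 (gradient nonzero, so P is smooth).
Step 3: tangent line at P: 1·(x − -3) + 0·(y − 0) = 0.
Expanding: x + 3 = 0.


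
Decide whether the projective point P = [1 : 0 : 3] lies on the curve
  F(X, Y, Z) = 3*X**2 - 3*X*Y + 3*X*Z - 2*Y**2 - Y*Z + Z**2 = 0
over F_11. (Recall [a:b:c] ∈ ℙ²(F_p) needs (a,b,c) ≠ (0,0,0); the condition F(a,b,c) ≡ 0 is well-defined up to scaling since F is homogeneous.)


F(1,0,3) ≡ 10 (mod 11); P is NOT on the curve.

Evaluate F(1, 0, 3) term-by-term (mod 11).
  3*X**2 ↦ 3·1·1·1 = 3
  -3*X*Y ↦ -3·1·0·1 = 0
  3*X*Z ↦ 3·1·1·3 = 9
  -2*Y**2 ↦ -2·1·0·1 = 0
  -Y*Z ↦ -1·1·0·3 = 0
  Z**2 ↦ 1·1·1·9 = 9
Sum: F(1, 0, 3) = (3) + (0) + (9) + (0) + (0) + (9) = 21.
Reducing mod 11: 21 ≡ 10 (mod 11).
Since F(a, b, c) ≡ 10 ≠ 0 (mod 11), P does NOT lie on the curve.


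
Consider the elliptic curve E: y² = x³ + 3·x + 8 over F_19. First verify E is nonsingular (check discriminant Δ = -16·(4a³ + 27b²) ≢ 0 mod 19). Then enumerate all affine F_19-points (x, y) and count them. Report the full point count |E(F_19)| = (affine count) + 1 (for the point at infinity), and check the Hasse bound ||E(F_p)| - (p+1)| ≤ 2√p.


Affine points = {(3, 5), (3, 14), (7, 7), (7, 12), (9, 2), (9, 17), (11, 2), (11, 17), (12, 9), (12, 10), (14, 1), (14, 18), (18, 2), (18, 17)}; affine count = 14; |E(F_19)| = 15.

Discriminant check: Δ ∝ 4a³ + 27b² = 4·3³ + 27·8² = 4·27 + 27·64 ≡ 12 (mod 19). Nonzero ⇒ E is nonsingular.
For each x ∈ F_19, compute rhs = x³ + 3·x + 8 mod 19, then count y ∈ F_19 with y² ≡ rhs.
  x = 0: rhs = 8, matching y values: none (0 points).
  x = 1: rhs = 12, matching y values: none (0 points).
  x = 2: rhs = 3, matching y values: none (0 points).
  x = 3: rhs = 6, matching y values: 5, 14 (2 points).
  x = 4: rhs = 8, matching y values: none (0 points).
  x = 5: rhs = 15, matching y values: none (0 points).
  x = 6: rhs = 14, matching y values: none (0 points).
  x = 7: rhs = 11, matching y values: 7, 12 (2 points).
  x = 8: rhs = 12, matching y values: none (0 points).
  x = 9: rhs = 4, matching y values: 2, 17 (2 points).
  x = 10: rhs = 12, matching y values: none (0 points).
  x = 11: rhs = 4, matching y values: 2, 17 (2 points).
  x = 12: rhs = 5, matching y values: 9, 10 (2 points).
  x = 13: rhs = 2, matching y values: none (0 points).
  x = 14: rhs = 1, matching y values: 1, 18 (2 points).
  x = 15: rhs = 8, matching y values: none (0 points).
  x = 16: rhs = 10, matching y values: none (0 points).
  x = 17: rhs = 13, matching y values: none (0 points).
  x = 18: rhs = 4, matching y values: 2, 17 (2 points).
Total affine count: 14.
Full point count |E(F_19)| = 14 + 1 = 15.
Hasse bound: |15 − (19+1)| = |-5| = 5 ≤ 2√19 ≈ 8.7178 ✓.


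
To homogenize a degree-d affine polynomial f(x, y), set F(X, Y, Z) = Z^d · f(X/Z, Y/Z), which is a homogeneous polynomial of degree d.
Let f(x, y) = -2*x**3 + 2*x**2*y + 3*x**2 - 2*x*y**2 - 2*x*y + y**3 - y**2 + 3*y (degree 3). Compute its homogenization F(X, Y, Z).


F(X, Y, Z) = -2*X**3 + 2*X**2*Y + 3*X**2*Z - 2*X*Y**2 - 2*X*Y*Z + Y**3 - Y**2*Z + 3*Y*Z**2

deg(f) = 3.
Substitute x = X/Z, y = Y/Z into f, then multiply by Z^3.
  monomial -2·x^3·y^0 ↦ -2·X^3·Y^0·Z^0.
  monomial 2·x^2·y^1 ↦ 2·X^2·Y^1·Z^0.
  monomial 3·x^2·y^0 ↦ 3·X^2·Y^0·Z^1.
  monomial -2·x^1·y^2 ↦ -2·X^1·Y^2·Z^0.
  monomial -2·x^1·y^1 ↦ -2·X^1·Y^1·Z^1.
  monomial 1·x^0·y^3 ↦ 1·X^0·Y^3·Z^0.
  monomial -1·x^0·y^2 ↦ -1·X^0·Y^2·Z^1.
  monomial 3·x^0·y^1 ↦ 3·X^0·Y^1·Z^2.
Collecting: F(X, Y, Z) = -2*X**3 + 2*X**2*Y + 3*X**2*Z - 2*X*Y**2 - 2*X*Y*Z + Y**3 - Y**2*Z + 3*Y*Z**2.


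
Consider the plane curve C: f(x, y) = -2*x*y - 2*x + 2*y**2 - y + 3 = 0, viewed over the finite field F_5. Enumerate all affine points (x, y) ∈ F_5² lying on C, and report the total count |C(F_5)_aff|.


Affine F_5-points: {(1, 1), (1, 3), (4, 0), (4, 2)}; count = 4.

For each of the 25 pairs (x, y) ∈ F_5², evaluate f(x, y) mod 5. Record the zeros.
  x = 0: [0↦3, 1↦4, 2↦4, 3↦3, 4↦1]  zeros at y ∈ ∅
  x = 1: [0↦1, 1↦0, 2↦3, 3↦0, 4↦1]  zeros at y ∈ {1, 3}
  x = 2: [0↦4, 1↦1, 2↦2, 3↦2, 4↦1]  zeros at y ∈ ∅
  x = 3: [0↦2, 1↦2, 2↦1, 3↦4, 4↦1]  zeros at y ∈ ∅
  x = 4: [0↦0, 1↦3, 2↦0, 3↦1, 4↦1]  zeros at y ∈ {0, 2}
Collecting zeros: affine points = {(1, 1), (1, 3), (4, 0), (4, 2)}.
Total count |C(F_5)_aff| = 4.


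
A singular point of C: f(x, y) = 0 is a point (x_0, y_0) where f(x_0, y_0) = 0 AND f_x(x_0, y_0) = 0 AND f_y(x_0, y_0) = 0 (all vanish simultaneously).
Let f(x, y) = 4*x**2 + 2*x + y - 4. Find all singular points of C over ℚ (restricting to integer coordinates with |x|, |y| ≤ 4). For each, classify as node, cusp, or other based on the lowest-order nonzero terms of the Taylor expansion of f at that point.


No singular points in the scanned grid; C is smooth there.

Compute partial derivatives:
  f_x = 8*x + 2.
  f_y = 1.
f_y = 1 is a nonzero constant, so f_y never vanishes: no point (x, y) can satisfy f = f_x = f_y = 0. In particular no (x, y) ∈ {−4, ..., 4}² is singular; the curve is smooth.


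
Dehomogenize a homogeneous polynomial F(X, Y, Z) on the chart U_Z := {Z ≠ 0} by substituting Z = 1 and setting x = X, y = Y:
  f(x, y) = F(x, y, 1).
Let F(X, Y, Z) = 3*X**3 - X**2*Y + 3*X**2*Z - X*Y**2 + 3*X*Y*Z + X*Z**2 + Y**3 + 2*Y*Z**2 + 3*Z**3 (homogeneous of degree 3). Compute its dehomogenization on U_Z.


f(x, y) = 3*x**3 - x**2*y + 3*x**2 - x*y**2 + 3*x*y + x + y**3 + 2*y + 3

On U_Z we set Z = 1. Each monomial c·X^i·Y^j·Z^k in F becomes c·x^i·y^j·1^k = c·x^i·y^j.
Substituting Z = 1: F(X, Y, 1) = 3*x**3 - x**2*y + 3*x**2 - x*y**2 + 3*x*y + x + y**3 + 2*y + 3.
Note: deg(f) ≤ deg(F) = 3; strict inequality happens when F is divisible by Z (lost terms).


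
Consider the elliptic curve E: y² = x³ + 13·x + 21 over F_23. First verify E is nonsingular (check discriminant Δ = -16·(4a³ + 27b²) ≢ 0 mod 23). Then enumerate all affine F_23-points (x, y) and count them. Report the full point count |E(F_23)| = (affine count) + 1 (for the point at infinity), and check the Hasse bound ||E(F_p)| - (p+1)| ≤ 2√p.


Affine points = {(1, 9), (1, 14), (2, 3), (2, 20), (3, 8), (3, 15), (5, 2), (5, 21), (6, 4), (6, 19), (7, 8), (7, 15), (8, 4), (8, 19), (9, 4), (9, 19), (10, 1), (10, 22), (11, 0), (13, 8), (13, 15), (14, 7), (14, 16), (15, 7), (15, 16), (16, 1), (16, 22), (17, 7), (17, 16), (20, 1), (20, 22)}; affine count = 31; |E(F_23)| = 32.

Discriminant check: Δ ∝ 4a³ + 27b² = 4·13³ + 27·21² = 4·2197 + 27·441 ≡ 18 (mod 23). Nonzero ⇒ E is nonsingular.
For each x ∈ F_23, compute rhs = x³ + 13·x + 21 mod 23, then count y ∈ F_23 with y² ≡ rhs.
  x = 0: rhs = 21, matching y values: none (0 points).
  x = 1: rhs = 12, matching y values: 9, 14 (2 points).
  x = 2: rhs = 9, matching y values: 3, 20 (2 points).
  x = 3: rhs = 18, matching y values: 8, 15 (2 points).
  x = 4: rhs = 22, matching y values: none (0 points).
  x = 5: rhs = 4, matching y values: 2, 21 (2 points).
  x = 6: rhs = 16, matching y values: 4, 19 (2 points).
  x = 7: rhs = 18, matching y values: 8, 15 (2 points).
  x = 8: rhs = 16, matching y values: 4, 19 (2 points).
  x = 9: rhs = 16, matching y values: 4, 19 (2 points).
  x = 10: rhs = 1, matching y values: 1, 22 (2 points).
  x = 11: rhs = 0, matching y values: 0 (1 points).
  x = 12: rhs = 19, matching y values: none (0 points).
  x = 13: rhs = 18, matching y values: 8, 15 (2 points).
  x = 14: rhs = 3, matching y values: 7, 16 (2 points).
  x = 15: rhs = 3, matching y values: 7, 16 (2 points).
  x = 16: rhs = 1, matching y values: 1, 22 (2 points).
  x = 17: rhs = 3, matching y values: 7, 16 (2 points).
  x = 18: rhs = 15, matching y values: none (0 points).
  x = 19: rhs = 20, matching y values: none (0 points).
  x = 20: rhs = 1, matching y values: 1, 22 (2 points).
  x = 21: rhs = 10, matching y values: none (0 points).
  x = 22: rhs = 7, matching y values: none (0 points).
Total affine count: 31.
Full point count |E(F_23)| = 31 + 1 = 32.
Hasse bound: |32 − (23+1)| = |8| = 8 ≤ 2√23 ≈ 9.5917 ✓.


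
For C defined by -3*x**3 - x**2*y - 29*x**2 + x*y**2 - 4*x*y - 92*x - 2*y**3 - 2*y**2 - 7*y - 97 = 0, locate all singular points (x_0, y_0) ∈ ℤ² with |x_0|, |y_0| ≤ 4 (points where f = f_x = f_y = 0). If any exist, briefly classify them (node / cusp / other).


Singular points: {(-3, -1)}; classification: node.

Compute partial derivatives:
  f_x = -9*x**2 - 2*x*y - 58*x + y**2 - 4*y - 92.
  f_y = -x**2 + 2*x*y - 4*x - 6*y**2 - 4*y - 7.
Scan x_0 ∈ {−4, ..., 4}. For each x_0, f_y(x_0, y) is a polynomial in y; find its integer roots y ∈ {−4, ..., 4}, then test f_x and f at those candidates.
  x = -4: f_y(-4, y) = -6*y**2 - 12*y - 7; no integer root y with |y| ≤ 4.
  x = -3: f_y(-3, y) = -6*y**2 - 10*y - 4; vanishes at y ∈ {-1}. (-3, -1): f_x = 0, f = 0 — SINGULAR.
  x = -2: f_y(-2, y) = -6*y**2 - 8*y - 3; no integer root y with |y| ≤ 4.
  x = -1: f_y(-1, y) = -6*y**2 - 6*y - 4; no integer root y with |y| ≤ 4.
  x = 0: f_y(0, y) = -6*y**2 - 4*y - 7; no integer root y with |y| ≤ 4.
  x = 1: f_y(1, y) = -6*y**2 - 2*y - 12; no integer root y with |y| ≤ 4.
  x = 2: f_y(2, y) = -6*y**2 - 19; no integer root y with |y| ≤ 4.
  x = 3: f_y(3, y) = -6*y**2 + 2*y - 28; no integer root y with |y| ≤ 4.
  x = 4: f_y(4, y) = -6*y**2 + 4*y - 39; no integer root y with |y| ≤ 4.
Only singular point on the grid: (-3, -1).
Classify: substitute x = -3 + u, y = -1 + v and expand: f = -3*u**3 - u**2*v - u**2 + u*v**2 - 2*v**3 + v**2.
No constant or linear terms (consistent with a singular point). Quadratic part: -u**2 + v**2. Cubic part: -3*u**3 - u**2*v + u*v**2 - 2*v**3.
The quadratic part v**2 - u**2 = (v − u)(v + u) splits into two distinct linear factors, so there are two distinct tangent lines y − -1 = ±(x − -3) — this is a node (ordinary double point).
Classification: node.


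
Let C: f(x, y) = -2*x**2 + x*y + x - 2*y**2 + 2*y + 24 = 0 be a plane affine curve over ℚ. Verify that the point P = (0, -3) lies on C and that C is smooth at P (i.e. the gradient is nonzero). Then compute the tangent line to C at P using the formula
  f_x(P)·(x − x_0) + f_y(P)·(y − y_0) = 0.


Tangent line at P: -2*x + 14*y + 42 = 0.

Step 1: f(0, -3) = 0, so P lies on C.
Step 2: partial derivatives
  f_x(x, y) = -4*x + y + 1, f_y(x, y) = x - 4*y + 2.
  f_x(P) = -2, f_y(P) = 14 (gradient nonzero, so P is smooth).
Step 3: tangent line at P: -2·(x − 0) + 14·(y − -3) = 0.
Expanding: -2*x + 14*y + 42 = 0.


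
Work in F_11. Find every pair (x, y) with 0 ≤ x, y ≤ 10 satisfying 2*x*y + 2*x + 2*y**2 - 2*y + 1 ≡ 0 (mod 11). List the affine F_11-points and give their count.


Affine F_11-points: {(1, 2), (1, 9), (3, 4), (3, 5), (5, 0), (5, 7), (8, 1), (8, 3), (9, 6), (9, 8)}; count = 10.

For each of the 121 pairs (x, y) ∈ F_11², evaluate f(x, y) mod 11. Record the zeros.
  x = 0: [0↦1, 1↦1, 2↦5, 3↦2, 4↦3, 5↦8, 6↦6, 7↦8, 8↦3, 9↦2, 10↦5]  zeros at y ∈ ∅
  x = 1: [0↦3, 1↦5, 2↦0, 3↦10, 4↦2, 5↦9, 6↦9, 7↦2, 8↦10, 9↦0, 10↦5]  zeros at y ∈ {2, 9}
  x = 2: [0↦5, 1↦9, 2↦6, 3↦7, 4↦1, 5↦10, 6↦1, 7↦7, 8↦6, 9↦9, 10↦5]  zeros at y ∈ ∅
  x = 3: [0↦7, 1↦2, 2↦1, 3↦4, 4↦0, 5↦0, 6↦4, 7↦1, 8↦2, 9↦7, 10↦5]  zeros at y ∈ {4, 5}
  x = 4: [0↦9, 1↦6, 2↦7, 3↦1, 4↦10, 5↦1, 6↦7, 7↦6, 8↦9, 9↦5, 10↦5]  zeros at y ∈ ∅
  x = 5: [0↦0, 1↦10, 2↦2, 3↦9, 4↦9, 5↦2, 6↦10, 7↦0, 8↦5, 9↦3, 10↦5]  zeros at y ∈ {0, 7}
  x = 6: [0↦2, 1↦3, 2↦8, 3↦6, 4↦8, 5↦3, 6↦2, 7↦5, 8↦1, 9↦1, 10↦5]  zeros at y ∈ ∅
  x = 7: [0↦4, 1↦7, 2↦3, 3↦3, 4↦7, 5↦4, 6↦5, 7↦10, 8↦8, 9↦10, 10↦5]  zeros at y ∈ ∅
  x = 8: [0↦6, 1↦0, 2↦9, 3↦0, 4↦6, 5↦5, 6↦8, 7↦4, 8↦4, 9↦8, 10↦5]  zeros at y ∈ {1, 3}
  x = 9: [0↦8, 1↦4, 2↦4, 3↦8, 4↦5, 5↦6, 6↦0, 7↦9, 8↦0, 9↦6, 10↦5]  zeros at y ∈ {6, 8}
  x = 10: [0↦10, 1↦8, 2↦10, 3↦5, 4↦4, 5↦7, 6↦3, 7↦3, 8↦7, 9↦4, 10↦5]  zeros at y ∈ ∅
Collecting zeros: affine points = {(1, 2), (1, 9), (3, 4), (3, 5), (5, 0), (5, 7), (8, 1), (8, 3), (9, 6), (9, 8)}.
Total count |C(F_11)_aff| = 10.


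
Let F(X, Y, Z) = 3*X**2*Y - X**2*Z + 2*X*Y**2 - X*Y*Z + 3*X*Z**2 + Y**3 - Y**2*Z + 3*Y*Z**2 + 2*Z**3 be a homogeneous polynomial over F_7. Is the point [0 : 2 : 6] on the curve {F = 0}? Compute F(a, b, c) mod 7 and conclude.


F(0,2,6) ≡ 2 (mod 7); P is NOT on the curve.

Evaluate F(0, 2, 6) term-by-term (mod 7).
  3*X**2*Y ↦ 3·0·2·1 = 0
  -X**2*Z ↦ -1·0·1·6 = 0
  2*X*Y**2 ↦ 2·0·4·1 = 0
  -X*Y*Z ↦ -1·0·2·6 = 0
  3*X*Z**2 ↦ 3·0·1·36 = 0
  Y**3 ↦ 1·1·8·1 = 8
  -Y**2*Z ↦ -1·1·4·6 = -24
  3*Y*Z**2 ↦ 3·1·2·36 = 216
  2*Z**3 ↦ 2·1·1·216 = 432
Sum: F(0, 2, 6) = (0) + (0) + (0) + (0) + (0) + (8) + (-24) + (216) + (432) = 632.
Reducing mod 7: 632 ≡ 2 (mod 7).
Since F(a, b, c) ≡ 2 ≠ 0 (mod 7), P does NOT lie on the curve.


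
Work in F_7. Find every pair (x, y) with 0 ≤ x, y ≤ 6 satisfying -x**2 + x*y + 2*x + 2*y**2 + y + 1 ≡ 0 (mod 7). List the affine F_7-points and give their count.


Affine F_7-points: {(0, 5), (1, 2), (1, 4), (2, 3), (2, 6), (3, 2), (3, 3), (4, 0), (4, 1), (5, 0), (5, 4), (6, 1), (6, 6)}; count = 13.

For each of the 49 pairs (x, y) ∈ F_7², evaluate f(x, y) mod 7. Record the zeros.
  x = 0: [0↦1, 1↦4, 2↦4, 3↦1, 4↦2, 5↦0, 6↦2]  zeros at y ∈ {5}
  x = 1: [0↦2, 1↦6, 2↦0, 3↦5, 4↦0, 5↦6, 6↦2]  zeros at y ∈ {2, 4}
  x = 2: [0↦1, 1↦6, 2↦1, 3↦0, 4↦3, 5↦3, 6↦0]  zeros at y ∈ {3, 6}
  x = 3: [0↦5, 1↦4, 2↦0, 3↦0, 4↦4, 5↦5, 6↦3]  zeros at y ∈ {2, 3}
  x = 4: [0↦0, 1↦0, 2↦4, 3↦5, 4↦3, 5↦5, 6↦4]  zeros at y ∈ {0, 1}
  x = 5: [0↦0, 1↦1, 2↦6, 3↦1, 4↦0, 5↦3, 6↦3]  zeros at y ∈ {0, 4}
  x = 6: [0↦5, 1↦0, 2↦6, 3↦2, 4↦2, 5↦6, 6↦0]  zeros at y ∈ {1, 6}
Collecting zeros: affine points = {(0, 5), (1, 2), (1, 4), (2, 3), (2, 6), (3, 2), (3, 3), (4, 0), (4, 1), (5, 0), (5, 4), (6, 1), (6, 6)}.
Total count |C(F_7)_aff| = 13.


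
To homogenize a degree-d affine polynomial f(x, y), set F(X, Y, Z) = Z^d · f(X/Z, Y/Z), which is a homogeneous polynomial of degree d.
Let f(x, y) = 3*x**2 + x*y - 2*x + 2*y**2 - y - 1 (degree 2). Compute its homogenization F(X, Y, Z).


F(X, Y, Z) = 3*X**2 + X*Y - 2*X*Z + 2*Y**2 - Y*Z - Z**2

deg(f) = 2.
Substitute x = X/Z, y = Y/Z into f, then multiply by Z^2.
  monomial 3·x^2·y^0 ↦ 3·X^2·Y^0·Z^0.
  monomial 1·x^1·y^1 ↦ 1·X^1·Y^1·Z^0.
  monomial -2·x^1·y^0 ↦ -2·X^1·Y^0·Z^1.
  monomial 2·x^0·y^2 ↦ 2·X^0·Y^2·Z^0.
  monomial -1·x^0·y^1 ↦ -1·X^0·Y^1·Z^1.
  monomial -1·x^0·y^0 ↦ -1·X^0·Y^0·Z^2.
Collecting: F(X, Y, Z) = 3*X**2 + X*Y - 2*X*Z + 2*Y**2 - Y*Z - Z**2.


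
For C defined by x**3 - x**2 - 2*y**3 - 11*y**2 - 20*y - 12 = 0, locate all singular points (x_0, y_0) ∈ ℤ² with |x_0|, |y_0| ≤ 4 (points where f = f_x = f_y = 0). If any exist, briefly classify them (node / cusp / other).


Singular points: {(0, -2)}; classification: node.

Compute partial derivatives:
  f_x = 3*x**2 - 2*x.
  f_y = -6*y**2 - 22*y - 20.
Scan x_0 ∈ {−4, ..., 4}. For each x_0, f_y(x_0, y) is a polynomial in y; find its integer roots y ∈ {−4, ..., 4}, then test f_x and f at those candidates.
  x = -4: f_y(-4, y) = -6*y**2 - 22*y - 20; vanishes at y ∈ {-2}. (-4, -2): f_x = 56 ≠ 0.
  x = -3: f_y(-3, y) = -6*y**2 - 22*y - 20; vanishes at y ∈ {-2}. (-3, -2): f_x = 33 ≠ 0.
  x = -2: f_y(-2, y) = -6*y**2 - 22*y - 20; vanishes at y ∈ {-2}. (-2, -2): f_x = 16 ≠ 0.
  x = -1: f_y(-1, y) = -6*y**2 - 22*y - 20; vanishes at y ∈ {-2}. (-1, -2): f_x = 5 ≠ 0.
  x = 0: f_y(0, y) = -6*y**2 - 22*y - 20; vanishes at y ∈ {-2}. (0, -2): f_x = 0, f = 0 — SINGULAR.
  x = 1: f_y(1, y) = -6*y**2 - 22*y - 20; vanishes at y ∈ {-2}. (1, -2): f_x = 1 ≠ 0.
  x = 2: f_y(2, y) = -6*y**2 - 22*y - 20; vanishes at y ∈ {-2}. (2, -2): f_x = 8 ≠ 0.
  x = 3: f_y(3, y) = -6*y**2 - 22*y - 20; vanishes at y ∈ {-2}. (3, -2): f_x = 21 ≠ 0.
  x = 4: f_y(4, y) = -6*y**2 - 22*y - 20; vanishes at y ∈ {-2}. (4, -2): f_x = 40 ≠ 0.
Only singular point on the grid: (0, -2).
Classify: substitute x = 0 + u, y = -2 + v and expand: f = u**3 - u**2 - 2*v**3 + v**2.
No constant or linear terms (consistent with a singular point). Quadratic part: -u**2 + v**2. Cubic part: u**3 - 2*v**3.
The quadratic part v**2 - u**2 = (v − u)(v + u) splits into two distinct linear factors, so there are two distinct tangent lines y − -2 = ±(x − 0) — this is a node (ordinary double point).
Classification: node.


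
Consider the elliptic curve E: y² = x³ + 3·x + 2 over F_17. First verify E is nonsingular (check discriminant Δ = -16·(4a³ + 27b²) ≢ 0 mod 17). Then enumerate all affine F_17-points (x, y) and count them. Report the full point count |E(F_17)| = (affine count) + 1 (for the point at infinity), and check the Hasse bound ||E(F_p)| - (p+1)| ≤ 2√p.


Affine points = {(0, 6), (0, 11), (2, 4), (2, 13), (3, 2), (3, 15), (6, 7), (6, 10), (7, 3), (7, 14), (12, 7), (12, 10), (14, 0), (16, 7), (16, 10)}; affine count = 15; |E(F_17)| = 16.

Discriminant check: Δ ∝ 4a³ + 27b² = 4·3³ + 27·2² = 4·27 + 27·4 ≡ 12 (mod 17). Nonzero ⇒ E is nonsingular.
For each x ∈ F_17, compute rhs = x³ + 3·x + 2 mod 17, then count y ∈ F_17 with y² ≡ rhs.
  x = 0: rhs = 2, matching y values: 6, 11 (2 points).
  x = 1: rhs = 6, matching y values: none (0 points).
  x = 2: rhs = 16, matching y values: 4, 13 (2 points).
  x = 3: rhs = 4, matching y values: 2, 15 (2 points).
  x = 4: rhs = 10, matching y values: none (0 points).
  x = 5: rhs = 6, matching y values: none (0 points).
  x = 6: rhs = 15, matching y values: 7, 10 (2 points).
  x = 7: rhs = 9, matching y values: 3, 14 (2 points).
  x = 8: rhs = 11, matching y values: none (0 points).
  x = 9: rhs = 10, matching y values: none (0 points).
  x = 10: rhs = 12, matching y values: none (0 points).
  x = 11: rhs = 6, matching y values: none (0 points).
  x = 12: rhs = 15, matching y values: 7, 10 (2 points).
  x = 13: rhs = 11, matching y values: none (0 points).
  x = 14: rhs = 0, matching y values: 0 (1 points).
  x = 15: rhs = 5, matching y values: none (0 points).
  x = 16: rhs = 15, matching y values: 7, 10 (2 points).
Total affine count: 15.
Full point count |E(F_17)| = 15 + 1 = 16.
Hasse bound: |16 − (17+1)| = |-2| = 2 ≤ 2√17 ≈ 8.2462 ✓.


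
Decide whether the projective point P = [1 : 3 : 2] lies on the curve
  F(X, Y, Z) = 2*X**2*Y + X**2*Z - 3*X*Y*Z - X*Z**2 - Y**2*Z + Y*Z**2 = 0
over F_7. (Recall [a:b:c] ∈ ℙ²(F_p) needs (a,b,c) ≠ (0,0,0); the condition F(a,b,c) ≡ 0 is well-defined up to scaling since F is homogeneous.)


F(1,3,2) ≡ 1 (mod 7); P is NOT on the curve.

Evaluate F(1, 3, 2) term-by-term (mod 7).
  2*X**2*Y ↦ 2·1·3·1 = 6
  X**2*Z ↦ 1·1·1·2 = 2
  -3*X*Y*Z ↦ -3·1·3·2 = -18
  -X*Z**2 ↦ -1·1·1·4 = -4
  -Y**2*Z ↦ -1·1·9·2 = -18
  Y*Z**2 ↦ 1·1·3·4 = 12
Sum: F(1, 3, 2) = (6) + (2) + (-18) + (-4) + (-18) + (12) = -20.
Reducing mod 7: -20 ≡ 1 (mod 7).
Since F(a, b, c) ≡ 1 ≠ 0 (mod 7), P does NOT lie on the curve.


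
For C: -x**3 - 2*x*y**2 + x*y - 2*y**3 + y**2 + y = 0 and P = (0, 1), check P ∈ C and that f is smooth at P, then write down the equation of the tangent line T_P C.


Tangent line at P: -x - 3*y + 3 = 0.

Step 1: f(0, 1) = 0, so P lies on C.
Step 2: partial derivatives
  f_x(x, y) = -3*x**2 - 2*y**2 + y, f_y(x, y) = -4*x*y + x - 6*y**2 + 2*y + 1.
  f_x(P) = -1, f_y(P) = -3 (gradient nonzero, so P is smooth).
Step 3: tangent line at P: -1·(x − 0) + -3·(y − 1) = 0.
Expanding: -x - 3*y + 3 = 0.


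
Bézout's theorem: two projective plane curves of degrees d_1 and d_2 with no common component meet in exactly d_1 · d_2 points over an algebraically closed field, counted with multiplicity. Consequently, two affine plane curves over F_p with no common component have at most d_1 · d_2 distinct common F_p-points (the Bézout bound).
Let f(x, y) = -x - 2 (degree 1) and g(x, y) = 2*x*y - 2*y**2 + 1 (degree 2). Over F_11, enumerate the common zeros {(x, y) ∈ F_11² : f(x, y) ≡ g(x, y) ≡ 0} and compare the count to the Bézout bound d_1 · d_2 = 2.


Common zeros: ∅; count = 0; Bézout bound = 2.

deg(f) = 1, deg(g) = 2, so Bézout bound = 2.
Scan x ∈ F_11. For each x, list the y ∈ F_11 with f(x, y) ≡ 0 and those with g(x, y) ≡ 0 (mod 11); the common zeros in that column are the intersection.
  x = 0: f ≡ 0 at y ∈ ∅; g ≡ 0 at y ∈ ∅; common: ∅.
  x = 1: f ≡ 0 at y ∈ ∅; g ≡ 0 at y ∈ {3, 9}; common: ∅.
  x = 2: f ≡ 0 at y ∈ ∅; g ≡ 0 at y ∈ ∅; common: ∅.
  x = 3: f ≡ 0 at y ∈ ∅; g ≡ 0 at y ∈ {7}; common: ∅.
  x = 4: f ≡ 0 at y ∈ ∅; g ≡ 0 at y ∈ ∅; common: ∅.
  x = 5: f ≡ 0 at y ∈ ∅; g ≡ 0 at y ∈ {6, 10}; common: ∅.
  x = 6: f ≡ 0 at y ∈ ∅; g ≡ 0 at y ∈ {1, 5}; common: ∅.
  x = 7: f ≡ 0 at y ∈ ∅; g ≡ 0 at y ∈ ∅; common: ∅.
  x = 8: f ≡ 0 at y ∈ ∅; g ≡ 0 at y ∈ {4}; common: ∅.
  x = 9: f ≡ 0 at y ∈ {0, 1, 2, 3, 4, 5, 6, 7, 8, 9, 10}; g ≡ 0 at y ∈ ∅; common: ∅.
  x = 10: f ≡ 0 at y ∈ ∅; g ≡ 0 at y ∈ {2, 8}; common: ∅.
Collecting: common zeros = ∅, so the count is 0.
Comparison with the Bézout bound: 0 ≤ 2 = deg(f)·deg(g), as expected for curves with no common component (the affine F_11-count falls short of the bound because intersections may lie at infinity, over extension fields, or carry multiplicity).


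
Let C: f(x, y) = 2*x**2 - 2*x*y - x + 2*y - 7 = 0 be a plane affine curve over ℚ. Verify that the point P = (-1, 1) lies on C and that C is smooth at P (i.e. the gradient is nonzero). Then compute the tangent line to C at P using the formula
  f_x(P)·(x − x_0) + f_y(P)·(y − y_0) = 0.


Tangent line at P: -7*x + 4*y - 11 = 0.

Step 1: f(-1, 1) = 0, so P lies on C.
Step 2: partial derivatives
  f_x(x, y) = 4*x - 2*y - 1, f_y(x, y) = 2 - 2*x.
  f_x(P) = -7, f_y(P) = 4 (gradient nonzero, so P is smooth).
Step 3: tangent line at P: -7·(x − -1) + 4·(y − 1) = 0.
Expanding: -7*x + 4*y - 11 = 0.


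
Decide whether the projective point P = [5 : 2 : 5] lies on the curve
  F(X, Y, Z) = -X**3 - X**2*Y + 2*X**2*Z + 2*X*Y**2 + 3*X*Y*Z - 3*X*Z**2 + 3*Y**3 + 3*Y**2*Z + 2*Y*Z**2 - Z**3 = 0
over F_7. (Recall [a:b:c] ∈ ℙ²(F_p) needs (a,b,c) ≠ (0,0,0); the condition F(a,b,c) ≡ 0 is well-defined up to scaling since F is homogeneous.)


F(5,2,5) ≡ 5 (mod 7); P is NOT on the curve.

Evaluate F(5, 2, 5) term-by-term (mod 7).
  -X**3 ↦ -1·125·1·1 = -125
  -X**2*Y ↦ -1·25·2·1 = -50
  2*X**2*Z ↦ 2·25·1·5 = 250
  2*X*Y**2 ↦ 2·5·4·1 = 40
  3*X*Y*Z ↦ 3·5·2·5 = 150
  -3*X*Z**2 ↦ -3·5·1·25 = -375
  3*Y**3 ↦ 3·1·8·1 = 24
  3*Y**2*Z ↦ 3·1·4·5 = 60
  2*Y*Z**2 ↦ 2·1·2·25 = 100
  -Z**3 ↦ -1·1·1·125 = -125
Sum: F(5, 2, 5) = (-125) + (-50) + (250) + (40) + (150) + (-375) + (24) + (60) + (100) + (-125) = -51.
Reducing mod 7: -51 ≡ 5 (mod 7).
Since F(a, b, c) ≡ 5 ≠ 0 (mod 7), P does NOT lie on the curve.


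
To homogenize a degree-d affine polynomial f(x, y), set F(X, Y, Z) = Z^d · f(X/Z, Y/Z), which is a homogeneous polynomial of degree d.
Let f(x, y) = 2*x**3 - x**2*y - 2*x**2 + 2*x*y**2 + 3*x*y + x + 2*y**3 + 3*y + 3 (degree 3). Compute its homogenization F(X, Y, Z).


F(X, Y, Z) = 2*X**3 - X**2*Y - 2*X**2*Z + 2*X*Y**2 + 3*X*Y*Z + X*Z**2 + 2*Y**3 + 3*Y*Z**2 + 3*Z**3

deg(f) = 3.
Substitute x = X/Z, y = Y/Z into f, then multiply by Z^3.
  monomial 2·x^3·y^0 ↦ 2·X^3·Y^0·Z^0.
  monomial -1·x^2·y^1 ↦ -1·X^2·Y^1·Z^0.
  monomial -2·x^2·y^0 ↦ -2·X^2·Y^0·Z^1.
  monomial 2·x^1·y^2 ↦ 2·X^1·Y^2·Z^0.
  monomial 3·x^1·y^1 ↦ 3·X^1·Y^1·Z^1.
  monomial 1·x^1·y^0 ↦ 1·X^1·Y^0·Z^2.
  monomial 2·x^0·y^3 ↦ 2·X^0·Y^3·Z^0.
  monomial 3·x^0·y^1 ↦ 3·X^0·Y^1·Z^2.
  monomial 3·x^0·y^0 ↦ 3·X^0·Y^0·Z^3.
Collecting: F(X, Y, Z) = 2*X**3 - X**2*Y - 2*X**2*Z + 2*X*Y**2 + 3*X*Y*Z + X*Z**2 + 2*Y**3 + 3*Y*Z**2 + 3*Z**3.


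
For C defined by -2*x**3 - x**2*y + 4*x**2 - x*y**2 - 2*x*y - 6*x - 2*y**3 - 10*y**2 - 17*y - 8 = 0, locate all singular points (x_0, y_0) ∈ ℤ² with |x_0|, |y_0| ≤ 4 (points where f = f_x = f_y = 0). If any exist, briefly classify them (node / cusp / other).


Singular points: {(1, -2)}; classification: cusp.

Compute partial derivatives:
  f_x = -6*x**2 - 2*x*y + 8*x - y**2 - 2*y - 6.
  f_y = -x**2 - 2*x*y - 2*x - 6*y**2 - 20*y - 17.
Scan x_0 ∈ {−4, ..., 4}. For each x_0, f_y(x_0, y) is a polynomial in y; find its integer roots y ∈ {−4, ..., 4}, then test f_x and f at those candidates.
  x = -4: f_y(-4, y) = -6*y**2 - 12*y - 25; no integer root y with |y| ≤ 4.
  x = -3: f_y(-3, y) = -6*y**2 - 14*y - 20; no integer root y with |y| ≤ 4.
  x = -2: f_y(-2, y) = -6*y**2 - 16*y - 17; no integer root y with |y| ≤ 4.
  x = -1: f_y(-1, y) = -6*y**2 - 18*y - 16; no integer root y with |y| ≤ 4.
  x = 0: f_y(0, y) = -6*y**2 - 20*y - 17; no integer root y with |y| ≤ 4.
  x = 1: f_y(1, y) = -6*y**2 - 22*y - 20; vanishes at y ∈ {-2}. (1, -2): f_x = 0, f = 0 — SINGULAR.
  x = 2: f_y(2, y) = -6*y**2 - 24*y - 25; no integer root y with |y| ≤ 4.
  x = 3: f_y(3, y) = -6*y**2 - 26*y - 32; no integer root y with |y| ≤ 4.
  x = 4: f_y(4, y) = -6*y**2 - 28*y - 41; no integer root y with |y| ≤ 4.
Only singular point on the grid: (1, -2).
Classify: substitute x = 1 + u, y = -2 + v and expand: f = -2*u**3 - u**2*v - u*v**2 - 2*v**3 + v**2.
No constant or linear terms (consistent with a singular point). Quadratic part: v**2. Cubic part: -2*u**3 - u**2*v - u*v**2 - 2*v**3.
The quadratic part v**2 is a perfect square, so there is a single (double) tangent line v = 0, i.e. y = -2. Restricting the cubic part to that line (v = 0) leaves -2*u**3 ≠ 0, so f is not divisible by v and the branch is v² ≈ 2*u**3 to lowest order — this is a cusp.
Classification: cusp.
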